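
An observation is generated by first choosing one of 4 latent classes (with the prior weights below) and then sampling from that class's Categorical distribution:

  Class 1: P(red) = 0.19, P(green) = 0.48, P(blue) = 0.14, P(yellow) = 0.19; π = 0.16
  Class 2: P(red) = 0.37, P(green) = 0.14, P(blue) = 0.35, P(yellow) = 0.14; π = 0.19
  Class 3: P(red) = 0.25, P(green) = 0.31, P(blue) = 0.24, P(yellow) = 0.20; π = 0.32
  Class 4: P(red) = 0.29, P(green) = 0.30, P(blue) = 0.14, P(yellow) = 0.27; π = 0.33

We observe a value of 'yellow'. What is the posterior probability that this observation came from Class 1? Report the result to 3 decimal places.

P(component k | x) = P(Z=k)·f_k(x) / marginal(x), where marginal(x) = Σ_j P(Z=j)·f_j(x).
Component likelihoods at x = 'yellow':
  L_1 = 0.19
  L_2 = 0.14
  L_3 = 0.2
  L_4 = 0.27
Prior × likelihood for each component:
  P(Z=1)·L_1 = 0.16 × 0.19 = 0.0304
  P(Z=2)·L_2 = 0.19 × 0.14 = 0.0266
  P(Z=3)·L_3 = 0.32 × 0.2 = 0.064
  P(Z=4)·L_4 = 0.33 × 0.27 = 0.0891
Evidence: 0.0304 + 0.0266 + 0.064 + 0.0891 = 0.2101
So the posterior for Class 1 is 0.0304 / 0.2101 ≈ 0.145.

0.145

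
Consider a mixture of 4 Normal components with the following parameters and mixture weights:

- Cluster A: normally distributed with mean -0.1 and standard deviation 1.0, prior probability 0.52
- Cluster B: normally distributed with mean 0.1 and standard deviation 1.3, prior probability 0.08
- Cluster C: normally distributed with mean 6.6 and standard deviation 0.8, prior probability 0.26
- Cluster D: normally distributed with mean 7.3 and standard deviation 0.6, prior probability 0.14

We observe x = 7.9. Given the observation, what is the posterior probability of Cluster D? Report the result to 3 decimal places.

The responsibility of component k is π_k f_k(x) divided by Σ_j π_j f_j(x).
Evaluate each component's likelihood at the observed value:
  L_A = (1/(1.0·√(2π)))·exp(−(7.9−-0.1)²/(2·1.0²)) = 0.398942·exp(-32.00000) = 5.05227e-15
  L_B = (1/(1.3·√(2π)))·exp(−(7.9−0.1)²/(2·1.3²)) = 0.306879·exp(-18.00000) = 4.67376e-09
  L_C = (1/(0.8·√(2π)))·exp(−(7.9−6.6)²/(2·0.8²)) = 0.498678·exp(-1.32031) = 0.133173
  L_D = (1/(0.6·√(2π)))·exp(−(7.9−7.3)²/(2·0.6²)) = 0.664904·exp(-0.50000) = 0.403285
Multiply by the mixture weights:
  π_A·L_A = 0.52 × 5.05227e-15 = 2.62718e-15
  π_B·L_B = 0.08 × 4.67376e-09 = 3.739e-10
  π_C·L_C = 0.26 × 0.133173 = 0.0346249
  π_D·L_D = 0.14 × 0.403285 = 0.0564598
Sum: 2.62718e-15 + 3.739e-10 + 0.0346249 + 0.0564598 = 0.0910848
So the posterior for Cluster D is 0.0564598 / 0.0910848 ≈ 0.620.

0.620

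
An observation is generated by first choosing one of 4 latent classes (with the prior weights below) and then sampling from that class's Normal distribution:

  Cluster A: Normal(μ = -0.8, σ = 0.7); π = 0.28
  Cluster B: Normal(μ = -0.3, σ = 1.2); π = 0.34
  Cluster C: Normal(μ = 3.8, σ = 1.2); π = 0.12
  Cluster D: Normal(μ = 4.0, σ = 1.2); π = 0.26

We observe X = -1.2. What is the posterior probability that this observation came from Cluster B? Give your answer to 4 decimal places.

0.3863

Apply Bayes' rule: the posterior for each component is proportional to its prior times its likelihood at x.
Evaluate each component's likelihood at the observed value:
  L_A = 0.484068
  L_B = 0.250948
  L_C = 5.64692e-05
  L_D = 2.78091e-05
Unnormalised posteriors:
  π_A·L_A = 0.28 × 0.484068 = 0.135539
  π_B·L_B = 0.34 × 0.250948 = 0.0853223
  π_C·L_C = 0.12 × 5.64692e-05 = 6.7763e-06
  π_D·L_D = 0.26 × 2.78091e-05 = 7.23035e-06
Evidence: 0.135539 + 0.0853223 + 6.7763e-06 + 7.23035e-06 = 0.220875
Responsibility of Cluster B: 0.0853223 / 0.220875 ≈ 0.3863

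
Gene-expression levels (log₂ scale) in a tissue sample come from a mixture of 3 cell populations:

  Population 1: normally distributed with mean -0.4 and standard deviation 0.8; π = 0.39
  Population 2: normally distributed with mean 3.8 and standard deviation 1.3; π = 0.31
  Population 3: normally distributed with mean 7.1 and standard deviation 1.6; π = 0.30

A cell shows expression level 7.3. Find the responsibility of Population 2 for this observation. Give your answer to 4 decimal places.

Posterior ∝ prior × likelihood, so P(k | x) ∝ π_k f_k(x); normalise over all components.
Normal densities:
  f_1 = 3.8121e-21
  f_2 = 0.00818409
  f_3 = 0.247399
Multiply by the mixture weights:
  π_1·f_1 = 0.39 × 3.8121e-21 = 1.48672e-21
  π_2·f_2 = 0.31 × 0.00818409 = 0.00253707
  π_3·f_3 = 0.30 × 0.247399 = 0.0742196
Normaliser: 1.48672e-21 + 0.00253707 + 0.0742196 = 0.0767566
P(Population 2 | 7.3) = 0.00253707 / 0.0767566 ≈ 0.0331

0.0331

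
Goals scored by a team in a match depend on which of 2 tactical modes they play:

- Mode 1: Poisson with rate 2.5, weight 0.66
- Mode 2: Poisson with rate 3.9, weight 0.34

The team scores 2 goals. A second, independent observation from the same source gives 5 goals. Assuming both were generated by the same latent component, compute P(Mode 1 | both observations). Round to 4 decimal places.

Posterior ∝ prior × likelihood, so P(k | x) ∝ P(Z=k) f_k(x); normalise over all components.
Since both observations come from the same component, the likelihood for component k is f_k(x₁)·f_k(x₂).
  L_1 = [0.256516] × [0.0668009] = 0.0171355
  L_2 = [0.15394] × [0.152193] = 0.0234285
Weight by the priors:
  P(Z=1)·L_1 = 0.66 × 0.0171355 = 0.0113094
  P(Z=2)·L_2 = 0.34 × 0.0234285 = 0.00796568
Marginal: 0.0113094 + 0.00796568 = 0.0192751
Responsibility of Mode 1: 0.0113094 / 0.0192751 ≈ 0.5867

0.5867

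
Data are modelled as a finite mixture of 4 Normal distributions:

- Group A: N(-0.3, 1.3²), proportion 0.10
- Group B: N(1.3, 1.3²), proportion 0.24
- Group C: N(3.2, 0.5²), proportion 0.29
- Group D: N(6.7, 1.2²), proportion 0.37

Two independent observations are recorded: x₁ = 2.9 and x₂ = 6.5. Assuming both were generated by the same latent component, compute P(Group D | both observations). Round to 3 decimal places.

Apply Bayes' rule: the posterior for each component is proportional to its prior times its likelihood at x.
Since both observations come from the same component, the likelihood for component k is f_k(x₁)·f_k(x₂).
  p_A = [0.0148332] × [3.51247e-07] = 5.21011e-09
  p_B = [0.143891] × [0.000102946] = 1.4813e-05
  p_C = [0.666449] × [2.77336e-10] = 1.8483e-10
  p_D = [0.00220915] × [0.327866] = 0.000724305
Prior × likelihood for each component:
  π_A·p_A = 0.10 × 5.21011e-09 = 5.21011e-10
  π_B·p_B = 0.24 × 1.4813e-05 = 3.55513e-06
  π_C·p_C = 0.29 × 1.8483e-10 = 5.36008e-11
  π_D·p_D = 0.37 × 0.000724305 = 0.000267993
Denominator: 5.21011e-10 + 3.55513e-06 + 5.36008e-11 + 0.000267993 = 0.000271549
So the posterior for Group D is 0.000267993 / 0.000271549 ≈ 0.987.

0.987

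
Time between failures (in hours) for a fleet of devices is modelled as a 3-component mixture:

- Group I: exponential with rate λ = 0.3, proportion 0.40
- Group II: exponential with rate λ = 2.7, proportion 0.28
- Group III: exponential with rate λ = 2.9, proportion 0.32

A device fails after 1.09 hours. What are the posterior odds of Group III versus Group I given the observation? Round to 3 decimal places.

Posterior odds = (w_i f_i(x)) / (w_j f_j(x)); the normalising sum cancels.
Component likelihoods at x = 1.09 hours:
  f_I = 0.216325
  f_II = 0.14231
  f_III = 0.122912
Odds = (0.32/0.40) × (0.122912/0.216325) = 0.8 × 0.56818 ≈ 0.455

0.455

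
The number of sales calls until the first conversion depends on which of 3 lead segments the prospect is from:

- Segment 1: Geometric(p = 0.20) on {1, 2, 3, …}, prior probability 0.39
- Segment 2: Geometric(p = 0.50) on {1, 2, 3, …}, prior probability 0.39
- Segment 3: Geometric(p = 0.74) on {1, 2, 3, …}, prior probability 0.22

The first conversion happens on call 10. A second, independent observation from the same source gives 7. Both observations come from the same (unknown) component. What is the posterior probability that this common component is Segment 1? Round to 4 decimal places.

0.9946

By Bayes' theorem, P(k | x) = P(Z=k) f_k(x) / Σ_j P(Z=j) f_j(x).
Since both observations come from the same component, the likelihood for component k is f_k(x₁)·f_k(x₂).
  f_1 = [0.20·(1−0.20)^9 = 0.20·0.134218 = 0.0268435] × [0.0524288] = 0.00140737
  f_2 = [0.50·(1−0.50)^9 = 0.50·0.00195312 = 0.000976562] × [0.0078125] = 7.62939e-06
  f_3 = [0.74·(1−0.74)^9 = 0.74·5.4295e-06 = 4.01783e-06] × [0.000228598] = 9.18467e-10
Multiply by the mixture weights:
  P(Z=1)·f_1 = 0.39 × 0.00140737 = 0.000548876
  P(Z=2)·f_2 = 0.39 × 7.62939e-06 = 2.97546e-06
  P(Z=3)·f_3 = 0.22 × 9.18467e-10 = 2.02063e-10
Marginal: 0.000548876 + 2.97546e-06 + 2.02063e-10 = 0.000551852
P(Segment 1 | x₁,x₂) ≈ 0.9946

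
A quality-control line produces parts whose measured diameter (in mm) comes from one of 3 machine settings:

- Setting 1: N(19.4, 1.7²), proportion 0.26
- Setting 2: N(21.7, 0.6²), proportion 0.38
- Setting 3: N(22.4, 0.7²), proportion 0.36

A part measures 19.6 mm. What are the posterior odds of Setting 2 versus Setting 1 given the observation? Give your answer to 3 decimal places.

Since P(k|x) ∝ π_k f_k(x), the posterior odds are π_i f_i(x) / (π_j f_j(x)).
Component likelihoods at x = 19.6 mm:
  L_1 = (1/(1.7·√(2π)))·exp(−(19.6−19.4)²/(2·1.7²)) = 0.234672·exp(-0.00692) = 0.233054
  L_2 = (1/(0.6·√(2π)))·exp(−(19.6−21.7)²/(2·0.6²)) = 0.664904·exp(-6.12500) = 0.00145447
  L_3 = (1/(0.7·√(2π)))·exp(−(19.6−22.4)²/(2·0.7²)) = 0.569918·exp(-8.00000) = 0.000191186
0.000552699 / 0.0605939 ≈ 0.009

0.009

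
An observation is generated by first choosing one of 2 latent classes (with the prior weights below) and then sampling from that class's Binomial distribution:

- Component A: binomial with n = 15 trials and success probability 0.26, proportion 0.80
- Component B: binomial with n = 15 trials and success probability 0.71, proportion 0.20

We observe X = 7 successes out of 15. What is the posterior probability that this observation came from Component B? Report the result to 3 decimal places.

0.136

The responsibility of component k is w_k f_k(x) divided by Σ_j w_j f_j(x).
Evaluate each component's likelihood at the observed value:
  L_A = C(15,7)·0.26^7·0.74^8 = 6435·8.03181e-05·0.0899195 = 0.0464746
  L_B = C(15,7)·0.71^7·0.29^8 = 6435·0.0909512·5.00246e-05 = 0.029278
Weight by the priors:
  w_A·L_A = 0.80 × 0.0464746 = 0.0371797
  w_B·L_B = 0.20 × 0.029278 = 0.00585559
Evidence: 0.0371797 + 0.00585559 = 0.0430353
P(Component B | 7 successes out of 15) = 0.00585559 / 0.0430353 ≈ 0.136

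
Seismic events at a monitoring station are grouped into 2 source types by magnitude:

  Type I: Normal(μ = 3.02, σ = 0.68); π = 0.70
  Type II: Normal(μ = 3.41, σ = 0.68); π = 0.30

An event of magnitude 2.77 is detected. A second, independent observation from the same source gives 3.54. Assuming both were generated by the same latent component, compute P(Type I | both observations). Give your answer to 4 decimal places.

0.7208

By Bayes' theorem, P(k | x) = π_k f_k(x) / Σ_j π_j f_j(x).
Since both observations come from the same component, the likelihood for component k is f_k(x₁)·f_k(x₂).
  f_I = [(1/(0.68·√(2π)))·exp(−(2.77−3.02)²/(2·0.68²)) = 0.586680·exp(-0.06758) = 0.548341] × [0.437944] = 0.240143
  f_II = [(1/(0.68·√(2π)))·exp(−(2.77−3.41)²/(2·0.68²)) = 0.586680·exp(-0.44291) = 0.376747] × [0.576056] = 0.217027
Multiply by the mixture weights:
  π_I·f_I = 0.70 × 0.240143 = 0.1681
  π_II·f_II = 0.30 × 0.217027 = 0.0651081
Evidence: 0.1681 + 0.0651081 = 0.233208
P(Type I | x₁, x₂) ≈ 0.7208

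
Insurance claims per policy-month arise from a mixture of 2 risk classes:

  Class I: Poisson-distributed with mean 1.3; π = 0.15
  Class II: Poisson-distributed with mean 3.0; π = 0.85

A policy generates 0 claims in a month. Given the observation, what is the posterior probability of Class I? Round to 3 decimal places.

0.491

By Bayes' theorem, P(k | x) = w_k f_k(x) / Σ_j w_j f_j(x).
Component likelihoods at x = 0 claims:
  p_I = e^(−1.3)·1.3^0/0! = 0.272532
  p_II = e^(−3.0)·3.0^0/0! = 0.0497871
Weight by the priors:
  w_I·p_I = 0.15 × 0.272532 = 0.0408798
  w_II·p_II = 0.85 × 0.0497871 = 0.042319
Denominator: 0.0408798 + 0.042319 = 0.0831988
So the posterior for Class I is 0.0408798 / 0.0831988 ≈ 0.491.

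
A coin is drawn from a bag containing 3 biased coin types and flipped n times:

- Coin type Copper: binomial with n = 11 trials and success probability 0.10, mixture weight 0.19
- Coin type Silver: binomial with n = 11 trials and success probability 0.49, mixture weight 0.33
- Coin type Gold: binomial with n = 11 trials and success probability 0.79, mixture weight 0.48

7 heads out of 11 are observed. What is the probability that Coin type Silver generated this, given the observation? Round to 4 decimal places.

By Bayes' theorem, P(k | x) = P(Z=k) f_k(x) / Σ_j P(Z=j) f_j(x).
Binomial probabilities:
  f_Copper = C(11,7)·0.10^7·0.90^4 = 330·1e-07·0.6561 = 2.16513e-05
  f_Silver = C(11,7)·0.49^7·0.51^4 = 330·0.00678223·0.067652 = 0.151414
  f_Gold = C(11,7)·0.79^7·0.21^4 = 330·0.192039·0.00194481 = 0.123248
Unnormalised posteriors:
  P(Z=Copper)·f_Copper = 0.19 × 2.16513e-05 = 4.11375e-06
  P(Z=Silver)·f_Silver = 0.33 × 0.151414 = 0.0499668
  P(Z=Gold)·f_Gold = 0.48 × 0.123248 = 0.0591592
Marginal: 4.11375e-06 + 0.0499668 + 0.0591592 = 0.10913
P(Coin type Silver | 7 heads out of 11) = 0.0499668 / 0.10913 ≈ 0.4579

0.4579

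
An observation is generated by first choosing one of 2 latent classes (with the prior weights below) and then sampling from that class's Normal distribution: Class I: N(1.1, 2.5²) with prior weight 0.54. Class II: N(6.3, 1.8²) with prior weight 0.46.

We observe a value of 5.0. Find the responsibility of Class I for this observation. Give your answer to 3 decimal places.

Posterior ∝ prior × likelihood, so P(k | x) ∝ P(Z=k) f_k(x); normalise over all components.
Evaluate each component's likelihood at the observed value:
  p_I = 0.0472629
  p_II = 0.170755
Unnormalised posteriors:
  P(Z=I)·p_I = 0.54 × 0.0472629 = 0.025522
  P(Z=II)·p_II = 0.46 × 0.170755 = 0.0785471
Evidence: 0.025522 + 0.0785471 = 0.104069
Responsibility of Class I: 0.025522 / 0.104069 ≈ 0.245

0.245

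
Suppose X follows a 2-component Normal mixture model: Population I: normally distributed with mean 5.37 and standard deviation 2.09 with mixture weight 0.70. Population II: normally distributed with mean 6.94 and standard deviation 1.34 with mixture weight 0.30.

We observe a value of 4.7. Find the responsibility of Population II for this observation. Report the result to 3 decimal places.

The responsibility of component k is P(Z=k) f_k(x) divided by Σ_j P(Z=j) f_j(x).
Component likelihoods at x = 4.7:
  p_I = 0.181321
  p_II = 0.0736227
Weight by the priors:
  P(Z=I)·p_I = 0.70 × 0.181321 = 0.126925
  P(Z=II)·p_II = 0.30 × 0.0736227 = 0.0220868
Denominator: 0.126925 + 0.0220868 = 0.149012
Responsibility of Population II: 0.0220868 / 0.149012 ≈ 0.148

0.148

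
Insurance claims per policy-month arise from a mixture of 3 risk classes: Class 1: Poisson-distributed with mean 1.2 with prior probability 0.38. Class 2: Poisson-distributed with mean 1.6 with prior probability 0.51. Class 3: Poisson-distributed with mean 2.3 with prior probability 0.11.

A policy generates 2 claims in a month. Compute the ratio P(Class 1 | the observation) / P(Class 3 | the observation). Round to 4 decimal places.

The posterior odds equal the prior odds times the likelihood ratio: (w_i/w_j)·(f_i(x)/f_j(x)).
Evaluate each component's likelihood at the observed value:
  f_1 = e^(−1.2)·1.2^2/2! = 0.21686
  f_2 = e^(−1.6)·1.6^2/2! = 0.258428
  f_3 = e^(−2.3)·2.3^2/2! = 0.265185
Odds = (0.38/0.11) × (0.21686/0.265185) = 3.45455 × 0.817769 ≈ 2.8250

2.8250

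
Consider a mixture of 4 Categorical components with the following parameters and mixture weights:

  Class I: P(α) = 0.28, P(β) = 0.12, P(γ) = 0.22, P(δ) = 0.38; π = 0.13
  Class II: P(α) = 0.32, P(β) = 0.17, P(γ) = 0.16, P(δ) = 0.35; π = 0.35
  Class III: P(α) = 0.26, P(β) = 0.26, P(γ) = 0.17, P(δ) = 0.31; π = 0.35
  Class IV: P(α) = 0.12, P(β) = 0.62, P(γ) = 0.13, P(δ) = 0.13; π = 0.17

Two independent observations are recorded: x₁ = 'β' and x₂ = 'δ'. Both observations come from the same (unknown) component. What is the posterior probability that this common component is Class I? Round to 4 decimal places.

0.0863

The responsibility of component k is π_k f_k(x) divided by Σ_j π_j f_j(x).
Since both observations come from the same component, the likelihood for component k is f_k(x₁)·f_k(x₂).
  f_I = [P(β | comp) = 0.12] × [0.38] = 0.0456
  f_II = [P(β | comp) = 0.17] × [0.35] = 0.0595
  f_III = [P(β | comp) = 0.26] × [0.31] = 0.0806
  f_IV = [P(β | comp) = 0.62] × [0.13] = 0.0806
Multiply by the mixture weights:
  π_I·f_I = 0.13 × 0.0456 = 0.005928
  π_II·f_II = 0.35 × 0.0595 = 0.020825
  π_III·f_III = 0.35 × 0.0806 = 0.02821
  π_IV·f_IV = 0.17 × 0.0806 = 0.013702
Denominator: 0.005928 + 0.020825 + 0.02821 + 0.013702 = 0.068665
Responsibility of Class I: 0.005928 / 0.068665 ≈ 0.0863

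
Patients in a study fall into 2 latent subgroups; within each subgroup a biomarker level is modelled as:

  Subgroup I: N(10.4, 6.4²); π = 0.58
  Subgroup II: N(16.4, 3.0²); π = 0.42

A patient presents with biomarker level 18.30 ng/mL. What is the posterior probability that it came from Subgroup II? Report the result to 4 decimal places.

By Bayes' theorem, P(k | x) = π_k f_k(x) / Σ_j π_j f_j(x).
Normal densities:
  f_I = (1/(6.4·√(2π)))·exp(−(18.30−10.4)²/(2·6.4²)) = 0.062335·exp(-0.76184) = 0.0290982
  f_II = (1/(3.0·√(2π)))·exp(−(18.30−16.4)²/(2·3.0²)) = 0.132981·exp(-0.20056) = 0.108815
Unnormalised posteriors:
  π_I·f_I = 0.58 × 0.0290982 = 0.016877
  π_II·f_II = 0.42 × 0.108815 = 0.0457023
Normaliser: 0.016877 + 0.0457023 = 0.0625793
P(Subgroup II | 18.30 ng/mL) = 0.0457023 / 0.0625793 ≈ 0.7303

0.7303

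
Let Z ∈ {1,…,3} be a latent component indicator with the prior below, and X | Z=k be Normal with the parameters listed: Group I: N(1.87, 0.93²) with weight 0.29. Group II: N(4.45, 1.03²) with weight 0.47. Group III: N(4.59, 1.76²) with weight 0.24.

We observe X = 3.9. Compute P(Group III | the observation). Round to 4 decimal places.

0.2293

Apply Bayes' rule: the posterior for each component is proportional to its prior times its likelihood at x.
Normal densities:
  p_I = 0.0396103
  p_II = 0.335859
  p_III = 0.209905
Weight by the priors:
  P(Z=I)·p_I = 0.29 × 0.0396103 = 0.011487
  P(Z=II)·p_II = 0.47 × 0.335859 = 0.157854
  P(Z=III)·p_III = 0.24 × 0.209905 = 0.0503771
Normaliser: 0.011487 + 0.157854 + 0.0503771 = 0.219718
P(Group III | 3.9) = 0.0503771 / 0.219718 ≈ 0.2293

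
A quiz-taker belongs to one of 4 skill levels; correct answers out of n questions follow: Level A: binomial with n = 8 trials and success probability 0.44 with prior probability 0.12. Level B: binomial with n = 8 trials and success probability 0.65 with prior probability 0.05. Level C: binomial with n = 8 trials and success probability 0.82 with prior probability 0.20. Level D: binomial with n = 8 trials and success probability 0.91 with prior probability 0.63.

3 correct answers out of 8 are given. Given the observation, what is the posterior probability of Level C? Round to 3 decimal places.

0.032

Apply Bayes' rule: the posterior for each component is proportional to its prior times its likelihood at x.
Evaluate each component's likelihood at the observed value:
  L_A = C(8,3)·0.44^3·0.56^5 = 56·0.085184·0.0550732 = 0.262716
  L_B = C(8,3)·0.65^3·0.35^5 = 56·0.274625·0.00525219 = 0.0807734
  L_C = C(8,3)·0.82^3·0.18^5 = 56·0.551368·0.000188957 = 0.00583435
  L_D = C(8,3)·0.91^3·0.09^5 = 56·0.753571·5.9049e-06 = 0.000249187
Multiply by the mixture weights:
  w_A·L_A = 0.12 × 0.262716 = 0.0315259
  w_B·L_B = 0.05 × 0.0807734 = 0.00403867
  w_C·L_C = 0.20 × 0.00583435 = 0.00116687
  w_D·L_D = 0.63 × 0.000249187 = 0.000156988
Marginal: 0.0315259 + 0.00403867 + 0.00116687 + 0.000156988 = 0.0368884
So the posterior for Level C is 0.00116687 / 0.0368884 ≈ 0.032.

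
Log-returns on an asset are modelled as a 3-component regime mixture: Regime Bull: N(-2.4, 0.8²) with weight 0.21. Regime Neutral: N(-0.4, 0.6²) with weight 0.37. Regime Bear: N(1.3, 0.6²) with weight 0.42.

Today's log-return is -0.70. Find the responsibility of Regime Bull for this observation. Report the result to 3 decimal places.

0.048

P(component k | x) = w_k·f_k(x) / marginal(x), where marginal(x) = Σ_j w_j·f_j(x).
Component likelihoods at x = -0.70:
  L_Bull = (1/(0.8·√(2π)))·exp(−(-0.70−-2.4)²/(2·0.8²)) = 0.498678·exp(-2.25781) = 0.0521512
  L_Neutral = (1/(0.6·√(2π)))·exp(−(-0.70−-0.4)²/(2·0.6²)) = 0.664904·exp(-0.12500) = 0.586776
  L_Bear = (1/(0.6·√(2π)))·exp(−(-0.70−1.3)²/(2·0.6²)) = 0.664904·exp(-5.55556) = 0.00257046
Prior × likelihood for each component:
  w_Bull·L_Bull = 0.21 × 0.0521512 = 0.0109518
  w_Neutral·L_Neutral = 0.37 × 0.586776 = 0.217107
  w_Bear·L_Bear = 0.42 × 0.00257046 = 0.0010796
Marginal: 0.0109518 + 0.217107 + 0.0010796 = 0.229138
P(Regime Bull | x) = 0.0109518 / 0.229138 ≈ 0.048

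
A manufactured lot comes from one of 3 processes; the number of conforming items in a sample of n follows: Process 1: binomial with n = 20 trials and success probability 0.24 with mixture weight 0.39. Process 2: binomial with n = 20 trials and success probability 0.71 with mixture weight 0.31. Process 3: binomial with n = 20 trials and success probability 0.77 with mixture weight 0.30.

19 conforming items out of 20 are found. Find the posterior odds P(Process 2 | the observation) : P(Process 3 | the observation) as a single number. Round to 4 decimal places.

Only the two components matter; the odds are (P(Z=i) f_i(x)) / (P(Z=j) f_j(x)).
Evaluate each component's likelihood at the observed value:
  p_1 = 2.54599e-11
  p_2 = 0.00865639
  p_3 = 0.0320687
Posterior odds = (P(Z=2)·p_2) / (P(Z=3)·p_3) = (0.31·0.00865639) / (0.30·0.0320687) = 0.00268348 / 0.00962062 ≈ 0.2789

0.2789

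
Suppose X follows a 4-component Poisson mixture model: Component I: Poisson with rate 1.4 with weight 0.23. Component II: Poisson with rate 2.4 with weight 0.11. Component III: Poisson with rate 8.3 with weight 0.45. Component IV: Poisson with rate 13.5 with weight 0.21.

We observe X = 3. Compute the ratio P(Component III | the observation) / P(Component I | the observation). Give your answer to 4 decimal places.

Only the two components matter; the odds are (π_i f_i(x)) / (π_j f_j(x)).
Evaluate each component's likelihood at the observed value:
  f_I = 0.112777
  f_II = 0.209014
  f_III = 0.0236831
  f_IV = 0.000562179
0.0106574 / 0.0259387 ≈ 0.4109

0.4109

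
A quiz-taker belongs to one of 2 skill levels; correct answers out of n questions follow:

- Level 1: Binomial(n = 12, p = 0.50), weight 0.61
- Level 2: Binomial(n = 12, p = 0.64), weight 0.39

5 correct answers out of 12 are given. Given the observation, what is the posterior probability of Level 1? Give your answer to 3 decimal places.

Apply Bayes' rule: the posterior for each component is proportional to its prior times its likelihood at x.
Evaluate each component's likelihood at the observed value:
  L_1 = C(12,5)·0.50^5·0.50^7 = 792·0.03125·0.0078125 = 0.193359
  L_2 = C(12,5)·0.64^5·0.36^7 = 792·0.107374·0.000783642 = 0.0666412
Weight by the priors:
  π_1·L_1 = 0.61 × 0.193359 = 0.117949
  π_2·L_2 = 0.39 × 0.0666412 = 0.0259901
Sum: 0.117949 + 0.0259901 = 0.143939
P(Level 1 | x) ≈ 0.819

0.819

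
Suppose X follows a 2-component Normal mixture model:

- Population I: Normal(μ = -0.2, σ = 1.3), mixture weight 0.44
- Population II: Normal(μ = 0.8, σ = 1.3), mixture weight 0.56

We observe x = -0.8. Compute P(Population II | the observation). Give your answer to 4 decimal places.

Apply Bayes' rule: the posterior for each component is proportional to its prior times its likelihood at x.
Component likelihoods at x = -0.8:
  p_I = 0.275874
  p_II = 0.143891
Weight by the priors:
  π_I·p_I = 0.44 × 0.275874 = 0.121384
  π_II·p_II = 0.56 × 0.143891 = 0.080579
Normaliser: 0.121384 + 0.080579 = 0.201963
P(Population II | x) ≈ 0.3990

0.3990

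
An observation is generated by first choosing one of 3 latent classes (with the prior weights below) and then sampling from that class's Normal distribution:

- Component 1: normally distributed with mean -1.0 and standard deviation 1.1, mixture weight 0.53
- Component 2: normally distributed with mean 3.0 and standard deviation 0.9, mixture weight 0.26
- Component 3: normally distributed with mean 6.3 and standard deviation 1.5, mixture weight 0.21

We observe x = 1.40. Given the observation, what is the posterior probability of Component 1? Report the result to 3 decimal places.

Posterior ∝ prior × likelihood, so P(k | x) ∝ w_k f_k(x); normalise over all components.
Normal densities:
  p_1 = (1/(1.1·√(2π)))·exp(−(1.40−-1.0)²/(2·1.1²)) = 0.362675·exp(-2.38017) = 0.0335602
  p_2 = (1/(0.9·√(2π)))·exp(−(1.40−3.0)²/(2·0.9²)) = 0.443269·exp(-1.58025) = 0.0912799
  p_3 = (1/(1.5·√(2π)))·exp(−(1.40−6.3)²/(2·1.5²)) = 0.265962·exp(-5.33556) = 0.0012812
Weight by the priors:
  w_1·p_1 = 0.53 × 0.0335602 = 0.0177869
  w_2·p_2 = 0.26 × 0.0912799 = 0.0237328
  w_3·p_3 = 0.21 × 0.0012812 = 0.000269052
Marginal: 0.0177869 + 0.0237328 + 0.000269052 = 0.0417887
P(Component 1 | data) = 0.0177869 / 0.0417887 ≈ 0.426

0.426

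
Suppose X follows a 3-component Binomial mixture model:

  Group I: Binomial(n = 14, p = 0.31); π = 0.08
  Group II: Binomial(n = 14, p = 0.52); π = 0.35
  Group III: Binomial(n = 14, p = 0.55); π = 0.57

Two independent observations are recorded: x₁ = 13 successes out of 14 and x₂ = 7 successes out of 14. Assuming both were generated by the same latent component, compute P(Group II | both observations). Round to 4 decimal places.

0.2510

The responsibility of component k is P(Z=k) f_k(x) divided by Σ_j P(Z=j) f_j(x).
Since both observations come from the same component, the likelihood for component k is f_k(x₁)·f_k(x₂).
  p_I = [C(14,13)·0.31^13·0.69^1 = 14·2.44175e-07·0.69 = 2.35873e-06] × [0.0703109] = 1.65845e-07
  p_II = [C(14,13)·0.52^13·0.48^1 = 14·0.000203256·0.48 = 0.00136588] × [0.207138] = 0.000282925
  p_III = [C(14,13)·0.55^13·0.45^1 = 14·0.00042142·0.45 = 0.00265494] × [0.195242] = 0.000518357
Multiply by the mixture weights:
  P(Z=I)·p_I = 0.08 × 1.65845e-07 = 1.32676e-08
  P(Z=II)·p_II = 0.35 × 0.000282925 = 9.90239e-05
  P(Z=III)·p_III = 0.57 × 0.000518357 = 0.000295464
Sum: 1.32676e-08 + 9.90239e-05 + 0.000295464 = 0.000394501
Responsibility of Group II: 9.90239e-05 / 0.000394501 ≈ 0.2510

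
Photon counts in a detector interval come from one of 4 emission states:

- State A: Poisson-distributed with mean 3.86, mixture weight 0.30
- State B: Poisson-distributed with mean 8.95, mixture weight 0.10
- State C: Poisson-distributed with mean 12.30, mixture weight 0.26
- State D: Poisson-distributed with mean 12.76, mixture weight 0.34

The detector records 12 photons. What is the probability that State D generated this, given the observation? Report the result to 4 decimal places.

P(component k | x) = P(Z=k)·f_k(x) / marginal(x), where marginal(x) = Σ_j P(Z=j)·f_j(x).
Component likelihoods at x = 12 photons:
  L_A = e^(−3.86)·3.86^12/12! = 0.000481209
  L_B = e^(−8.95)·8.95^12/12! = 0.071549
  L_C = e^(−12.30)·12.30^12/12! = 0.113947
  L_D = e^(−12.76)·12.76^12/12! = 0.111757
Multiply by the mixture weights:
  P(Z=A)·L_A = 0.30 × 0.000481209 = 0.000144363
  P(Z=B)·L_B = 0.10 × 0.071549 = 0.0071549
  P(Z=C)·L_C = 0.26 × 0.113947 = 0.0296262
  P(Z=D)·L_D = 0.34 × 0.111757 = 0.0379973
Sum: 0.000144363 + 0.0071549 + 0.0296262 + 0.0379973 = 0.0749227
P(State D | x) = 0.0379973 / 0.0749227 ≈ 0.5072

0.5072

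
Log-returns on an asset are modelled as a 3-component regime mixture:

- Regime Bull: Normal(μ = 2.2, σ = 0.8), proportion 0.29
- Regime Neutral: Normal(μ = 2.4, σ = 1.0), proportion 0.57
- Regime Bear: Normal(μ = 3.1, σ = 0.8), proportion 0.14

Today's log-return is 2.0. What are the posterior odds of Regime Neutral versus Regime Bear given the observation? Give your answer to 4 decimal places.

Posterior odds = (P(Z=i) f_i(x)) / (P(Z=j) f_j(x)); the normalising sum cancels.
Normal densities:
  L_Bull = 0.483335
  L_Neutral = 0.36827
  L_Bear = 0.193765
0.209914 / 0.0271271 ≈ 7.7382

7.7382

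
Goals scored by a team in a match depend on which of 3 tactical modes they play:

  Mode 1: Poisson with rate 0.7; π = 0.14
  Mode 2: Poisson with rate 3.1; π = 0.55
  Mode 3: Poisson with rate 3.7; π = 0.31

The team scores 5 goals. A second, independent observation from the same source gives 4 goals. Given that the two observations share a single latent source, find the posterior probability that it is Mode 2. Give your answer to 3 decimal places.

0.545

P(component k | x) = P(Z=k)·f_k(x) / marginal(x), where marginal(x) = Σ_j P(Z=j)·f_j(x).
Since both observations come from the same component, the likelihood for component k is f_k(x₁)·f_k(x₂).
  L_1 = [e^(−0.7)·0.7^5/5! = 0.000695509] × [0.00496792] = 3.45524e-06
  L_2 = [e^(−3.1)·3.1^5/5! = 0.107477] × [0.17335] = 0.018631
  L_3 = [e^(−3.7)·3.7^5/5! = 0.142869] × [0.193066] = 0.0275832
Weight by the priors:
  P(Z=1)·L_1 = 0.14 × 3.45524e-06 = 4.83733e-07
  P(Z=2)·L_2 = 0.55 × 0.018631 = 0.0102471
  P(Z=3)·L_3 = 0.31 × 0.0275832 = 0.00855078
Evidence: 4.83733e-07 + 0.0102471 + 0.00855078 = 0.0187983
P(Mode 2 | x₁, x₂) ≈ 0.545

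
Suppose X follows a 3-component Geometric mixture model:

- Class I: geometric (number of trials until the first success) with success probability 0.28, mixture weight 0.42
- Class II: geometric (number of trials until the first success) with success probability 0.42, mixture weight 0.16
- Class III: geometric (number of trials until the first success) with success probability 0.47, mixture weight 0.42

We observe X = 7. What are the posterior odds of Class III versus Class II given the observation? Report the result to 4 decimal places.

1.7103

The posterior odds equal the prior odds times the likelihood ratio: (π_i/π_j)·(f_i(x)/f_j(x)).
Evaluate each component's likelihood at the observed value:
  p_I = 0.28·(1−0.28)^6 = 0.28·0.139314 = 0.0390079
  p_II = 0.42·(1−0.42)^6 = 0.42·0.0380687 = 0.0159889
  p_III = 0.47·(1−0.47)^6 = 0.47·0.0221644 = 0.0104172
Posterior odds = (π_III·p_III) / (π_II·p_II) = (0.42·0.0104172) / (0.16·0.0159889) = 0.00437524 / 0.00255822 ≈ 1.7103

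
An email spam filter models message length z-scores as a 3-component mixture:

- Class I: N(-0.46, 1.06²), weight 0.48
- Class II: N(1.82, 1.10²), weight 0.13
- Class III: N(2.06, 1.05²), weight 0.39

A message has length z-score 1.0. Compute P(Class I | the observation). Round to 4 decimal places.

0.3594

Posterior ∝ prior × likelihood, so P(k | x) ∝ π_k f_k(x); normalise over all components.
Normal densities:
  f_I = 0.145764
  f_II = 0.274693
  f_III = 0.228254
Unnormalised posteriors:
  π_I·f_I = 0.48 × 0.145764 = 0.0699668
  π_II·f_II = 0.13 × 0.274693 = 0.0357101
  π_III·f_III = 0.39 × 0.228254 = 0.0890189
Evidence: 0.0699668 + 0.0357101 + 0.0890189 = 0.194696
P(Class I | data) ≈ 0.3594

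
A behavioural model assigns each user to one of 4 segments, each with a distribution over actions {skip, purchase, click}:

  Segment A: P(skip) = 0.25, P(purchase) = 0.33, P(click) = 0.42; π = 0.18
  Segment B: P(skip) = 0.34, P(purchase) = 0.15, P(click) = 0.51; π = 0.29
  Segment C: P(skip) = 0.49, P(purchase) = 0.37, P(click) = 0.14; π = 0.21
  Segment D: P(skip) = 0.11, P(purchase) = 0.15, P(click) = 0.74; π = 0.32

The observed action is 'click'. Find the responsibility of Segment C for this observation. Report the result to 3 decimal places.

P(component k | x) = w_k·f_k(x) / marginal(x), where marginal(x) = Σ_j w_j·f_j(x).
Evaluate each component's likelihood at the observed value:
  p_A = P(click | comp) = 0.42
  p_B = P(click | comp) = 0.51
  p_C = P(click | comp) = 0.14
  p_D = P(click | comp) = 0.74
Unnormalised posteriors:
  w_A·p_A = 0.18 × 0.42 = 0.0756
  w_B·p_B = 0.29 × 0.51 = 0.1479
  w_C·p_C = 0.21 × 0.14 = 0.0294
  w_D·p_D = 0.32 × 0.74 = 0.2368
Denominator: 0.0756 + 0.1479 + 0.0294 + 0.2368 = 0.4897
P(Segment C | data) = 0.0294 / 0.4897 ≈ 0.060

0.060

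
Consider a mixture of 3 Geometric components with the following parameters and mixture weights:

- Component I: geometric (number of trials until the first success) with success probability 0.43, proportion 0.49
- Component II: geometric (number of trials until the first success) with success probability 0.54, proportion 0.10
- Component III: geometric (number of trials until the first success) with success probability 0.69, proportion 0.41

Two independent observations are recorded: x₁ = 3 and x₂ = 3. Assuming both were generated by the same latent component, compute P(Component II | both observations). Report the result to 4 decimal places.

0.1030

Apply Bayes' rule: the posterior for each component is proportional to its prior times its likelihood at x.
Since both observations come from the same component, the likelihood for component k is f_k(x₁)·f_k(x₂).
  f_I = [0.43·(1−0.43)^2 = 0.43·0.3249 = 0.139707] × [0.139707] = 0.019518
  f_II = [0.54·(1−0.54)^2 = 0.54·0.2116 = 0.114264] × [0.114264] = 0.0130563
  f_III = [0.69·(1−0.69)^2 = 0.69·0.0961 = 0.066309] × [0.066309] = 0.00439688
Prior × likelihood for each component:
  w_I·f_I = 0.49 × 0.019518 = 0.00956384
  w_II·f_II = 0.10 × 0.0130563 = 0.00130563
  w_III·f_III = 0.41 × 0.00439688 = 0.00180272
Marginal: 0.00956384 + 0.00130563 + 0.00180272 = 0.0126722
P(Component II | x₁, x₂) = 0.00130563 / 0.0126722 ≈ 0.1030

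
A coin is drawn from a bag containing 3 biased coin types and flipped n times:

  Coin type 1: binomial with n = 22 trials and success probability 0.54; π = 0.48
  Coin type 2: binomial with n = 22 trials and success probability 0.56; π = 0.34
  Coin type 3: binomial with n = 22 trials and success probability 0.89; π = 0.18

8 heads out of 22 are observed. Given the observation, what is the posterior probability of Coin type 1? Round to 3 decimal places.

0.663

By Bayes' theorem, P(k | x) = w_k f_k(x) / Σ_j w_j f_j(x).
Component likelihoods at x = 8 heads out of 22:
  f_1 = 0.0439134
  f_2 = 0.0315268
  f_3 = 4.7803e-09
Multiply by the mixture weights:
  w_1·f_1 = 0.48 × 0.0439134 = 0.0210785
  w_2·f_2 = 0.34 × 0.0315268 = 0.0107191
  w_3·f_3 = 0.18 × 4.7803e-09 = 8.60454e-10
Marginal: 0.0210785 + 0.0107191 + 8.60454e-10 = 0.0317976
So the posterior for Coin type 1 is 0.0210785 / 0.0317976 ≈ 0.663.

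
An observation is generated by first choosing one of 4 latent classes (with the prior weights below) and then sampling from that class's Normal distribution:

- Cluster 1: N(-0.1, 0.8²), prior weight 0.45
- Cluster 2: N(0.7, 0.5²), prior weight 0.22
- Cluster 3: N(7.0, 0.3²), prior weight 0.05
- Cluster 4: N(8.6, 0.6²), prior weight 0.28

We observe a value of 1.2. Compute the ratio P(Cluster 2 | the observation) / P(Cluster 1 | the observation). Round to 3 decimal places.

1.777

The posterior odds equal the prior odds times the likelihood ratio: (π_i/π_j)·(f_i(x)/f_j(x)).
Evaluate each component's likelihood at the observed value:
  f_1 = (1/(0.8·√(2π)))·exp(−(1.2−-0.1)²/(2·0.8²)) = 0.498678·exp(-1.32031) = 0.133173
  f_2 = (1/(0.5·√(2π)))·exp(−(1.2−0.7)²/(2·0.5²)) = 0.797885·exp(-0.50000) = 0.483941
  f_3 = (1/(0.3·√(2π)))·exp(−(1.2−7.0)²/(2·0.3²)) = 1.329808·exp(-186.88889) = 9.09862e-82
  f_4 = (1/(0.6·√(2π)))·exp(−(1.2−8.6)²/(2·0.6²)) = 0.664904·exp(-76.05556) = 6.19799e-34
0.106467 / 0.0599278 ≈ 1.777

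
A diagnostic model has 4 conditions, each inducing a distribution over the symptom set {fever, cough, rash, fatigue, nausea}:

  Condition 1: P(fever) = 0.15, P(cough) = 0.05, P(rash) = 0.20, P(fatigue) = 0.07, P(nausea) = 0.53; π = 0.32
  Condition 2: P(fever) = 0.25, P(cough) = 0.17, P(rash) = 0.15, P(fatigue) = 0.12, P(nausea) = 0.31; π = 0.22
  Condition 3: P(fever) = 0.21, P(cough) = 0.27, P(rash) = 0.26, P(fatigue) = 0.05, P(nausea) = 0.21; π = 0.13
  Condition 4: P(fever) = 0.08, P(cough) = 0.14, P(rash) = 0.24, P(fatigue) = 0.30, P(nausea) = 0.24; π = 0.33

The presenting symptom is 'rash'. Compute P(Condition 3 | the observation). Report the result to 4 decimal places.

By Bayes' theorem, P(k | x) = w_k f_k(x) / Σ_j w_j f_j(x).
Evaluate each component's likelihood at the observed value:
  L_1 = 0.2
  L_2 = 0.15
  L_3 = 0.26
  L_4 = 0.24
Multiply by the mixture weights:
  w_1·L_1 = 0.32 × 0.2 = 0.064
  w_2·L_2 = 0.22 × 0.15 = 0.033
  w_3·L_3 = 0.13 × 0.26 = 0.0338
  w_4·L_4 = 0.33 × 0.24 = 0.0792
Marginal: 0.064 + 0.033 + 0.0338 + 0.0792 = 0.21
So the posterior for Condition 3 is 0.0338 / 0.21 ≈ 0.1610.

0.1610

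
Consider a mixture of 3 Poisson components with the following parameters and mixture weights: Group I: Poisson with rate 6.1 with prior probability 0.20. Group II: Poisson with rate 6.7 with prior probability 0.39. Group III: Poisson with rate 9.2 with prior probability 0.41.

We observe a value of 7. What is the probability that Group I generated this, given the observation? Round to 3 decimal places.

Apply Bayes' rule: the posterior for each component is proportional to its prior times its likelihood at x.
Component likelihoods at x = 7:
  p_I = e^(−6.1)·6.1^7/7! = 0.139856
  p_II = e^(−6.7)·6.7^7/7! = 0.14802
  p_III = e^(−9.2)·9.2^7/7! = 0.111834
Weight by the priors:
  π_I·p_I = 0.20 × 0.139856 = 0.0279713
  π_II·p_II = 0.39 × 0.14802 = 0.0577278
  π_III·p_III = 0.41 × 0.111834 = 0.0458521
Denominator: 0.0279713 + 0.0577278 + 0.0458521 = 0.131551
Responsibility of Group I: 0.0279713 / 0.131551 ≈ 0.213

0.213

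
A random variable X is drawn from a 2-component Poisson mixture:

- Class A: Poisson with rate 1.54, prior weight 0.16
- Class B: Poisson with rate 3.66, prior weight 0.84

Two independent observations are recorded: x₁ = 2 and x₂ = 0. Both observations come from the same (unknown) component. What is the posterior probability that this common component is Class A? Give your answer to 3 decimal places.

0.701

Posterior ∝ prior × likelihood, so P(k | x) ∝ π_k f_k(x); normalise over all components.
Since both observations come from the same component, the likelihood for component k is f_k(x₁)·f_k(x₂).
  L_A = [e^(−1.54)·1.54^2/2! = 0.254213] × [0.214381] = 0.0544985
  L_B = [e^(−3.66)·3.66^2/2! = 0.172351] × [0.0257325] = 0.00443503
Weight by the priors:
  π_A·L_A = 0.16 × 0.0544985 = 0.00871976
  π_B·L_B = 0.84 × 0.00443503 = 0.00372543
Normaliser: 0.00871976 + 0.00372543 = 0.0124452
Responsibility of Class A: 0.00871976 / 0.0124452 ≈ 0.701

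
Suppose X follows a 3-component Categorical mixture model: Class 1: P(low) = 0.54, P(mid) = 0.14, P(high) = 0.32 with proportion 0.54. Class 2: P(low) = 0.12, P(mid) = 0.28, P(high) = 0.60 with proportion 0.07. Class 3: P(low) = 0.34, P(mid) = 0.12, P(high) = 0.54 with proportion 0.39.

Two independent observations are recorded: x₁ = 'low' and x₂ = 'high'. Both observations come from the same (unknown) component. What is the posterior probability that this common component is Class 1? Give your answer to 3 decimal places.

0.549

The responsibility of component k is π_k f_k(x) divided by Σ_j π_j f_j(x).
Since both observations come from the same component, the likelihood for component k is f_k(x₁)·f_k(x₂).
  L_1 = [0.54] × [0.32] = 0.1728
  L_2 = [0.12] × [0.6] = 0.072
  L_3 = [0.34] × [0.54] = 0.1836
Weight by the priors:
  π_1·L_1 = 0.54 × 0.1728 = 0.093312
  π_2·L_2 = 0.07 × 0.072 = 0.00504
  π_3·L_3 = 0.39 × 0.1836 = 0.071604
Evidence: 0.093312 + 0.00504 + 0.071604 = 0.169956
P(Class 1 | x) = 0.093312 / 0.169956 ≈ 0.549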